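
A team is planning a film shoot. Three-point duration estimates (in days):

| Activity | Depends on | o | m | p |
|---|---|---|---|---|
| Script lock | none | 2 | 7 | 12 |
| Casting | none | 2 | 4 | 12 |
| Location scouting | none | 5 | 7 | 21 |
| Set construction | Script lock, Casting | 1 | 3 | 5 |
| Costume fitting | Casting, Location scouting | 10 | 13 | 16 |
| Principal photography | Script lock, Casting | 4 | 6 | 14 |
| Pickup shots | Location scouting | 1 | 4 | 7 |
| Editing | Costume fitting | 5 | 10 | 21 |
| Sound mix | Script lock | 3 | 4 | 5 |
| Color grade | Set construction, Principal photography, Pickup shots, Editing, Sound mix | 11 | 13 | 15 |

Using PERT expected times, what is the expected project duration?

te_Script lock = (2 + 4·7 + 12)/6 = 42/6 = 7
te_Casting = (2 + 4·4 + 12)/6 = 30/6 = 5
te_Location scouting = (5 + 4·7 + 21)/6 = 54/6 = 9
te_Set construction = (1 + 4·3 + 5)/6 = 18/6 = 3
te_Costume fitting = (10 + 4·13 + 16)/6 = 78/6 = 13
te_Principal photography = (4 + 4·6 + 14)/6 = 42/6 = 7
te_Pickup shots = (1 + 4·4 + 7)/6 = 24/6 = 4
te_Editing = (5 + 4·10 + 21)/6 = 66/6 = 11
te_Sound mix = (3 + 4·4 + 5)/6 = 24/6 = 4
te_Color grade = (11 + 4·13 + 15)/6 = 78/6 = 13

Forward pass:
ES_Script lock = 0; EF_Script lock = 7
ES_Casting = 0; EF_Casting = 5
ES_Location scouting = 0; EF_Location scouting = 9
ES_Set construction = max(EF_Script lock=7, EF_Casting=5) = 7; EF_Set construction = 7+3 = 10
ES_Costume fitting = max(EF_Casting=5, EF_Location scouting=9) = 9; EF_Costume fitting = 9+13 = 22
ES_Principal photography = max(EF_Script lock=7, EF_Casting=5) = 7; EF_Principal photography = 7+7 = 14
ES_Pickup shots = 9; EF_Pickup shots = 9+4 = 13
ES_Editing = 22; EF_Editing = 22+11 = 33
ES_Sound mix = 7; EF_Sound mix = 7+4 = 11
ES_Color grade = max(EF_Set construction=10, EF_Principal photography=14, EF_Pickup shots=13, EF_Editing=33, EF_Sound mix=11) = 33; EF_Color grade = 33+13 = 46
Expected project duration μ = 46 days. Critical path: Location scouting → Costume fitting → Editing → Color grade.

46 days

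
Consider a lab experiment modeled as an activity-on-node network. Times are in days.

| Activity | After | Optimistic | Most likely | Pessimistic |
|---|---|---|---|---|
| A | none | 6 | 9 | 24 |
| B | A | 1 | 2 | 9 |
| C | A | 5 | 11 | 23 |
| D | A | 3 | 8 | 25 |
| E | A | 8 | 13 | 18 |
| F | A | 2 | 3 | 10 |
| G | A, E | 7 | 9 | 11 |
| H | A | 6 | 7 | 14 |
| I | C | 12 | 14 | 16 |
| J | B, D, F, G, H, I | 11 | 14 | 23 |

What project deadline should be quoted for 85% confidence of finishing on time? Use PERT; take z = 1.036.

te_A = (6 + 4·9 + 24)/6 = 66/6 = 11; σ²_A = ((24−6)/6)² = 9.000
te_B = (1 + 4·2 + 9)/6 = 18/6 = 3; σ²_B = ((9−1)/6)² = 1.778
te_C = (5 + 4·11 + 23)/6 = 72/6 = 12; σ²_C = ((23−5)/6)² = 9.000
te_D = (3 + 4·8 + 25)/6 = 60/6 = 10; σ²_D = ((25−3)/6)² = 13.444
te_E = (8 + 4·13 + 18)/6 = 78/6 = 13; σ²_E = ((18−8)/6)² = 2.778
te_F = (2 + 4·3 + 10)/6 = 24/6 = 4; σ²_F = ((10−2)/6)² = 1.778
te_G = (7 + 4·9 + 11)/6 = 54/6 = 9; σ²_G = ((11−7)/6)² = 0.444
te_H = (6 + 4·7 + 14)/6 = 48/6 = 8; σ²_H = ((14−6)/6)² = 1.778
te_I = (12 + 4·14 + 16)/6 = 84/6 = 14; σ²_I = ((16−12)/6)² = 0.444
te_J = (11 + 4·14 + 23)/6 = 90/6 = 15; σ²_J = ((23−11)/6)² = 4.000

Forward pass:
ES_A = 0; EF_A = 11
ES_B = 11; EF_B = 11+3 = 14
ES_C = 11; EF_C = 11+12 = 23
ES_D = 11; EF_D = 11+10 = 21
ES_E = 11; EF_E = 11+13 = 24
ES_F = 11; EF_F = 11+4 = 15
ES_G = max(EF_A=11, EF_E=24) = 24; EF_G = 24+9 = 33
ES_H = 11; EF_H = 11+8 = 19
ES_I = 23; EF_I = 23+14 = 37
ES_J = max(EF_B=14, EF_D=21, EF_F=15, EF_G=33, EF_H=19, EF_I=37) = 37; EF_J = 37+15 = 52
Expected project duration μ = 52 days. Critical path: A → C → I → J.

Variance along critical path = 9.000 + 9.000 + 0.444 + 4.000 = 22.444; σ = 4.738 days.
D = μ + z·σ = 52 + 1.036·4.738 = 56.9 days

56.9 days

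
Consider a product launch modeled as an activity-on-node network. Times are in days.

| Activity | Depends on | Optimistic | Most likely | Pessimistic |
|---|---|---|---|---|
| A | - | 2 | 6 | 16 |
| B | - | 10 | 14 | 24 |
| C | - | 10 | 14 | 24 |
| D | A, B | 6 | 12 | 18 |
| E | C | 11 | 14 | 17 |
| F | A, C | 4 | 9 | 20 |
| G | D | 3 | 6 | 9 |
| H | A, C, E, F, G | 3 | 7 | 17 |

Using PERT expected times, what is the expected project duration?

41 days

te_A = (2 + 4·6 + 16)/6 = 42/6 = 7
te_B = (10 + 4·14 + 24)/6 = 90/6 = 15
te_C = (10 + 4·14 + 24)/6 = 90/6 = 15
te_D = (6 + 4·12 + 18)/6 = 72/6 = 12
te_E = (11 + 4·14 + 17)/6 = 84/6 = 14
te_F = (4 + 4·9 + 20)/6 = 60/6 = 10
te_G = (3 + 4·6 + 9)/6 = 36/6 = 6
te_H = (3 + 4·7 + 17)/6 = 48/6 = 8

Forward pass:
ES_A = 0; EF_A = 7
ES_B = 0; EF_B = 15
ES_C = 0; EF_C = 15
ES_D = max(EF_A=7, EF_B=15) = 15; EF_D = 15+12 = 27
ES_E = 15; EF_E = 15+14 = 29
ES_F = max(EF_A=7, EF_C=15) = 15; EF_F = 15+10 = 25
ES_G = 27; EF_G = 27+6 = 33
ES_H = max(EF_A=7, EF_C=15, EF_E=29, EF_F=25, EF_G=33) = 33; EF_H = 33+8 = 41
Expected project duration μ = 41 days. Critical path: B → D → G → H.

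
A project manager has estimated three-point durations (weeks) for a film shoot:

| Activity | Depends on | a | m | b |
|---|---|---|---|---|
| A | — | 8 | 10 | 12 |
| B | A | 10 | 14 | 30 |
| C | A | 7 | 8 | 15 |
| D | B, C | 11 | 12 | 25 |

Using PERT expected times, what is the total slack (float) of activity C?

7 weeks

te_A = (8 + 4·10 + 12)/6 = 60/6 = 10
te_B = (10 + 4·14 + 30)/6 = 96/6 = 16
te_C = (7 + 4·8 + 15)/6 = 54/6 = 9
te_D = (11 + 4·12 + 25)/6 = 84/6 = 14

Forward pass:
ES_A = 0; EF_A = 10
ES_B = 10; EF_B = 10+16 = 26
ES_C = 10; EF_C = 10+9 = 19
ES_D = max(EF_B=26, EF_C=19) = 26; EF_D = 26+14 = 40
Expected project duration μ = 40 weeks. Critical path: A → B → D.

Backward pass:
LF_D = 40; LS_D = 40−14 = 26
LF_C = LS_D = 26; LS_C = 26−9 = 17
LF_B = LS_D = 26; LS_B = 26−16 = 10
LF_A = min(LS_B=10, LS_C=17) = 10; LS_A = 10−10 = 0
Slack_C = LS_C − ES_C = 17 − 10 = 7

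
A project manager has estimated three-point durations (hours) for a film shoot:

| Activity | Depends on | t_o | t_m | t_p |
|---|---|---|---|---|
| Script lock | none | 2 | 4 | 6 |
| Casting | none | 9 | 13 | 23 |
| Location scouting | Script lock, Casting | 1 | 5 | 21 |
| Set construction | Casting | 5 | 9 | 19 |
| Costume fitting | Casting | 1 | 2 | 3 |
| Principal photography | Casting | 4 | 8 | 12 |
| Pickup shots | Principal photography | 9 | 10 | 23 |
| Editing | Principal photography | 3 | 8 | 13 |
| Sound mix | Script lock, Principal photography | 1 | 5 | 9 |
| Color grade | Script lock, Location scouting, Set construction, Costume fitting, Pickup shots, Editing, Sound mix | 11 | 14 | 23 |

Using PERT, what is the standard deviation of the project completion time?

4.08 hours

te_Script lock = (2 + 4·4 + 6)/6 = 24/6 = 4; σ²_Script lock = ((6−2)/6)² = 0.444
te_Casting = (9 + 4·13 + 23)/6 = 84/6 = 14; σ²_Casting = ((23−9)/6)² = 5.444
te_Location scouting = (1 + 4·5 + 21)/6 = 42/6 = 7; σ²_Location scouting = ((21−1)/6)² = 11.111
te_Set construction = (5 + 4·9 + 19)/6 = 60/6 = 10; σ²_Set construction = ((19−5)/6)² = 5.444
te_Costume fitting = (1 + 4·2 + 3)/6 = 12/6 = 2; σ²_Costume fitting = ((3−1)/6)² = 0.111
te_Principal photography = (4 + 4·8 + 12)/6 = 48/6 = 8; σ²_Principal photography = ((12−4)/6)² = 1.778
te_Pickup shots = (9 + 4·10 + 23)/6 = 72/6 = 12; σ²_Pickup shots = ((23−9)/6)² = 5.444
te_Editing = (3 + 4·8 + 13)/6 = 48/6 = 8; σ²_Editing = ((13−3)/6)² = 2.778
te_Sound mix = (1 + 4·5 + 9)/6 = 30/6 = 5; σ²_Sound mix = ((9−1)/6)² = 1.778
te_Color grade = (11 + 4·14 + 23)/6 = 90/6 = 15; σ²_Color grade = ((23−11)/6)² = 4.000

Forward pass:
ES_Script lock = 0; EF_Script lock = 4
ES_Casting = 0; EF_Casting = 14
ES_Location scouting = max(EF_Script lock=4, EF_Casting=14) = 14; EF_Location scouting = 14+7 = 21
ES_Set construction = 14; EF_Set construction = 14+10 = 24
ES_Costume fitting = 14; EF_Costume fitting = 14+2 = 16
ES_Principal photography = 14; EF_Principal photography = 14+8 = 22
ES_Pickup shots = 22; EF_Pickup shots = 22+12 = 34
ES_Editing = 22; EF_Editing = 22+8 = 30
ES_Sound mix = max(EF_Script lock=4, EF_Principal photography=22) = 22; EF_Sound mix = 22+5 = 27
ES_Color grade = max(EF_Script lock=4, EF_Location scouting=21, EF_Set construction=24, EF_Costume fitting=16, EF_Pickup shots=34, EF_Editing=30, EF_Sound mix=27) = 34; EF_Color grade = 34+15 = 49
Expected project duration μ = 49 hours. Critical path: Casting → Principal photography → Pickup shots → Color grade.

Variance along critical path = 5.444 + 1.778 + 5.444 + 4.000 = 16.667
σ = √16.667 = 4.082 hours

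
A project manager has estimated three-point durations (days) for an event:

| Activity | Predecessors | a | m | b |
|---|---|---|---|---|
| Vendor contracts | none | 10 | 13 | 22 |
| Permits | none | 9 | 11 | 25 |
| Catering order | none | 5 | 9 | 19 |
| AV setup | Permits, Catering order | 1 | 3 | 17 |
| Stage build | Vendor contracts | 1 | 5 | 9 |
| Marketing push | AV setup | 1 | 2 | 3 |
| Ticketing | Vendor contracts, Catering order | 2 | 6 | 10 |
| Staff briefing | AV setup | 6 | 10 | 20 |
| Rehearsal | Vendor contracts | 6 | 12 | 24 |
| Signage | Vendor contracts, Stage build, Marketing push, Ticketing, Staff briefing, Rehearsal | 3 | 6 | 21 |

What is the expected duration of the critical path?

te_Vendor contracts = (10 + 4·13 + 22)/6 = 84/6 = 14
te_Permits = (9 + 4·11 + 25)/6 = 78/6 = 13
te_Catering order = (5 + 4·9 + 19)/6 = 60/6 = 10
te_AV setup = (1 + 4·3 + 17)/6 = 30/6 = 5
te_Stage build = (1 + 4·5 + 9)/6 = 30/6 = 5
te_Marketing push = (1 + 4·2 + 3)/6 = 12/6 = 2
te_Ticketing = (2 + 4·6 + 10)/6 = 36/6 = 6
te_Staff briefing = (6 + 4·10 + 20)/6 = 66/6 = 11
te_Rehearsal = (6 + 4·12 + 24)/6 = 78/6 = 13
te_Signage = (3 + 4·6 + 21)/6 = 48/6 = 8

Forward pass:
ES_Vendor contracts = 0; EF_Vendor contracts = 14
ES_Permits = 0; EF_Permits = 13
ES_Catering order = 0; EF_Catering order = 10
ES_AV setup = max(EF_Permits=13, EF_Catering order=10) = 13; EF_AV setup = 13+5 = 18
ES_Stage build = 14; EF_Stage build = 14+5 = 19
ES_Marketing push = 18; EF_Marketing push = 18+2 = 20
ES_Ticketing = max(EF_Vendor contracts=14, EF_Catering order=10) = 14; EF_Ticketing = 14+6 = 20
ES_Staff briefing = 18; EF_Staff briefing = 18+11 = 29
ES_Rehearsal = 14; EF_Rehearsal = 14+13 = 27
ES_Signage = max(EF_Vendor contracts=14, EF_Stage build=19, EF_Marketing push=20, EF_Ticketing=20, EF_Staff briefing=29, EF_Rehearsal=27) = 29; EF_Signage = 29+8 = 37
Expected project duration μ = 37 days. Critical path: Permits → AV setup → Staff briefing → Signage.

37 days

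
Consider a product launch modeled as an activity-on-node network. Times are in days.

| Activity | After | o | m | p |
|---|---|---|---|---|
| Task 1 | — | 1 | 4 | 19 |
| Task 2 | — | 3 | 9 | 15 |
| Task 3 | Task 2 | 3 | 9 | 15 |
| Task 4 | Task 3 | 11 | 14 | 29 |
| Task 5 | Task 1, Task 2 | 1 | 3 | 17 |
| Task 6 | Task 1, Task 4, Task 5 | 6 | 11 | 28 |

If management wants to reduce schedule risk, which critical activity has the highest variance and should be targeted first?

Task 6

te_Task 1 = (1 + 4·4 + 19)/6 = 36/6 = 6; σ²_Task 1 = ((19−1)/6)² = 9.000
te_Task 2 = (3 + 4·9 + 15)/6 = 54/6 = 9; σ²_Task 2 = ((15−3)/6)² = 4.000
te_Task 3 = (3 + 4·9 + 15)/6 = 54/6 = 9; σ²_Task 3 = ((15−3)/6)² = 4.000
te_Task 4 = (11 + 4·14 + 29)/6 = 96/6 = 16; σ²_Task 4 = ((29−11)/6)² = 9.000
te_Task 5 = (1 + 4·3 + 17)/6 = 30/6 = 5; σ²_Task 5 = ((17−1)/6)² = 7.111
te_Task 6 = (6 + 4·11 + 28)/6 = 78/6 = 13; σ²_Task 6 = ((28−6)/6)² = 13.444

Forward pass:
ES_Task 1 = 0; EF_Task 1 = 6
ES_Task 2 = 0; EF_Task 2 = 9
ES_Task 3 = 9; EF_Task 3 = 9+9 = 18
ES_Task 4 = 18; EF_Task 4 = 18+16 = 34
ES_Task 5 = max(EF_Task 1=6, EF_Task 2=9) = 9; EF_Task 5 = 9+5 = 14
ES_Task 6 = max(EF_Task 1=6, EF_Task 4=34, EF_Task 5=14) = 34; EF_Task 6 = 34+13 = 47
Expected project duration μ = 47 days. Critical path: Task 2 → Task 3 → Task 4 → Task 6.

Variances on critical path: σ²_Task 2=4.000, σ²_Task 3=4.000, σ²_Task 4=9.000, σ²_Task 6=13.444.
Largest is σ²_Task 6 = 13.444.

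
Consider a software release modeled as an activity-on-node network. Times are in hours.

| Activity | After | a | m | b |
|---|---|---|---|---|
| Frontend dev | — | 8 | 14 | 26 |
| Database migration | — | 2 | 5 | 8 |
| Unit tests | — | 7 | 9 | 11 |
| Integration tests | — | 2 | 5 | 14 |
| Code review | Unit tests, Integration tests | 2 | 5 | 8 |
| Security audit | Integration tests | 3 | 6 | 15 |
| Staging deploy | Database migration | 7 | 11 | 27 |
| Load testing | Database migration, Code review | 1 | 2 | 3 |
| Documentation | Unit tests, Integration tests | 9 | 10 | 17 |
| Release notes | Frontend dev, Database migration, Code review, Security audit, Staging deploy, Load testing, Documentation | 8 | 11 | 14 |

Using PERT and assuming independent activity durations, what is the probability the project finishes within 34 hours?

te_Frontend dev = (8 + 4·14 + 26)/6 = 90/6 = 15; σ²_Frontend dev = ((26−8)/6)² = 9.000
te_Database migration = (2 + 4·5 + 8)/6 = 30/6 = 5; σ²_Database migration = ((8−2)/6)² = 1.000
te_Unit tests = (7 + 4·9 + 11)/6 = 54/6 = 9; σ²_Unit tests = ((11−7)/6)² = 0.444
te_Integration tests = (2 + 4·5 + 14)/6 = 36/6 = 6; σ²_Integration tests = ((14−2)/6)² = 4.000
te_Code review = (2 + 4·5 + 8)/6 = 30/6 = 5; σ²_Code review = ((8−2)/6)² = 1.000
te_Security audit = (3 + 4·6 + 15)/6 = 42/6 = 7; σ²_Security audit = ((15−3)/6)² = 4.000
te_Staging deploy = (7 + 4·11 + 27)/6 = 78/6 = 13; σ²_Staging deploy = ((27−7)/6)² = 11.111
te_Load testing = (1 + 4·2 + 3)/6 = 12/6 = 2; σ²_Load testing = ((3−1)/6)² = 0.111
te_Documentation = (9 + 4·10 + 17)/6 = 66/6 = 11; σ²_Documentation = ((17−9)/6)² = 1.778
te_Release notes = (8 + 4·11 + 14)/6 = 66/6 = 11; σ²_Release notes = ((14−8)/6)² = 1.000

Forward pass:
ES_Frontend dev = 0; EF_Frontend dev = 15
ES_Database migration = 0; EF_Database migration = 5
ES_Unit tests = 0; EF_Unit tests = 9
ES_Integration tests = 0; EF_Integration tests = 6
ES_Code review = max(EF_Unit tests=9, EF_Integration tests=6) = 9; EF_Code review = 9+5 = 14
ES_Security audit = 6; EF_Security audit = 6+7 = 13
ES_Staging deploy = 5; EF_Staging deploy = 5+13 = 18
ES_Load testing = max(EF_Database migration=5, EF_Code review=14) = 14; EF_Load testing = 14+2 = 16
ES_Documentation = max(EF_Unit tests=9, EF_Integration tests=6) = 9; EF_Documentation = 9+11 = 20
ES_Release notes = max(EF_Frontend dev=15, EF_Database migration=5, EF_Code review=14, EF_Security audit=13, EF_Staging deploy=18, EF_Load testing=16, EF_Documentation=20) = 20; EF_Release notes = 20+11 = 31
Expected project duration μ = 31 hours. Critical path: Unit tests → Documentation → Release notes.

Variance along critical path = 0.444 + 1.778 + 1.000 = 3.222; σ = √3.222 = 1.795 hours.
Z = (34 − 31) / 1.795 = 1.671
P(T ≤ 34) = Φ(1.671) ≈ 0.953

0.953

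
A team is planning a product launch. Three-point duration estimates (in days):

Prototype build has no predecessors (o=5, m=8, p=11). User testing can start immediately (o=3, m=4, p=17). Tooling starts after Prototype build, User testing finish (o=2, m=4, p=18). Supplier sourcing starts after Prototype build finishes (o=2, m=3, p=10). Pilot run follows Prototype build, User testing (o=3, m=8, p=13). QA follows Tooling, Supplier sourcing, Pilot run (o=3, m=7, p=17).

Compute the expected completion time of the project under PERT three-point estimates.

te_Prototype build = (5 + 4·8 + 11)/6 = 48/6 = 8
te_User testing = (3 + 4·4 + 17)/6 = 36/6 = 6
te_Tooling = (2 + 4·4 + 18)/6 = 36/6 = 6
te_Supplier sourcing = (2 + 4·3 + 10)/6 = 24/6 = 4
te_Pilot run = (3 + 4·8 + 13)/6 = 48/6 = 8
te_QA = (3 + 4·7 + 17)/6 = 48/6 = 8

Forward pass:
ES_Prototype build = 0; EF_Prototype build = 8
ES_User testing = 0; EF_User testing = 6
ES_Tooling = max(EF_Prototype build=8, EF_User testing=6) = 8; EF_Tooling = 8+6 = 14
ES_Supplier sourcing = 8; EF_Supplier sourcing = 8+4 = 12
ES_Pilot run = max(EF_Prototype build=8, EF_User testing=6) = 8; EF_Pilot run = 8+8 = 16
ES_QA = max(EF_Tooling=14, EF_Supplier sourcing=12, EF_Pilot run=16) = 16; EF_QA = 16+8 = 24
Expected project duration μ = 24 days. Critical path: Prototype build → Pilot run → QA.

24 days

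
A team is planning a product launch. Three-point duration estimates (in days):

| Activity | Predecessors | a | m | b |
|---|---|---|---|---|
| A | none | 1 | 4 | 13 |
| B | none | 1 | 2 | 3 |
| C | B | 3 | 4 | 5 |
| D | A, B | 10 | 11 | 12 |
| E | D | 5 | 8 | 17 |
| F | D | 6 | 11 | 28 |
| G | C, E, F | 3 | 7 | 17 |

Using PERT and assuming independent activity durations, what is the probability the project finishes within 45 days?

0.952

te_A = (1 + 4·4 + 13)/6 = 30/6 = 5; σ²_A = ((13−1)/6)² = 4.000
te_B = (1 + 4·2 + 3)/6 = 12/6 = 2; σ²_B = ((3−1)/6)² = 0.111
te_C = (3 + 4·4 + 5)/6 = 24/6 = 4; σ²_C = ((5−3)/6)² = 0.111
te_D = (10 + 4·11 + 12)/6 = 66/6 = 11; σ²_D = ((12−10)/6)² = 0.111
te_E = (5 + 4·8 + 17)/6 = 54/6 = 9; σ²_E = ((17−5)/6)² = 4.000
te_F = (6 + 4·11 + 28)/6 = 78/6 = 13; σ²_F = ((28−6)/6)² = 13.444
te_G = (3 + 4·7 + 17)/6 = 48/6 = 8; σ²_G = ((17−3)/6)² = 5.444

Forward pass:
ES_A = 0; EF_A = 5
ES_B = 0; EF_B = 2
ES_C = 2; EF_C = 2+4 = 6
ES_D = max(EF_A=5, EF_B=2) = 5; EF_D = 5+11 = 16
ES_E = 16; EF_E = 16+9 = 25
ES_F = 16; EF_F = 16+13 = 29
ES_G = max(EF_C=6, EF_E=25, EF_F=29) = 29; EF_G = 29+8 = 37
Expected project duration μ = 37 days. Critical path: A → D → F → G.

Variance along critical path = 4.000 + 0.111 + 13.444 + 5.444 = 23.000; σ = √23.000 = 4.796 days.
Z = (45 − 37) / 4.796 = 1.668
P(T ≤ 45) = Φ(1.668) ≈ 0.952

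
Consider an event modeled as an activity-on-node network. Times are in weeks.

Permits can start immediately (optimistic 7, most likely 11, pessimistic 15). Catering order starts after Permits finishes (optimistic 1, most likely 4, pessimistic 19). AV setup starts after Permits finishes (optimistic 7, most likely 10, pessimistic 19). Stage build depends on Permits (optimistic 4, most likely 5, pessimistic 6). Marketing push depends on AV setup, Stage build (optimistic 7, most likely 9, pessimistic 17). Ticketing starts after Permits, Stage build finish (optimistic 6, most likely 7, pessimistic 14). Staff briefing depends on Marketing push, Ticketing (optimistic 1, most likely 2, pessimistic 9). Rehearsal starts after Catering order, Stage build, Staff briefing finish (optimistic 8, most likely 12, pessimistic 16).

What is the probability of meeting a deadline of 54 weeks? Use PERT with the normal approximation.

0.978

te_Permits = (7 + 4·11 + 15)/6 = 66/6 = 11; σ²_Permits = ((15−7)/6)² = 1.778
te_Catering order = (1 + 4·4 + 19)/6 = 36/6 = 6; σ²_Catering order = ((19−1)/6)² = 9.000
te_AV setup = (7 + 4·10 + 19)/6 = 66/6 = 11; σ²_AV setup = ((19−7)/6)² = 4.000
te_Stage build = (4 + 4·5 + 6)/6 = 30/6 = 5; σ²_Stage build = ((6−4)/6)² = 0.111
te_Marketing push = (7 + 4·9 + 17)/6 = 60/6 = 10; σ²_Marketing push = ((17−7)/6)² = 2.778
te_Ticketing = (6 + 4·7 + 14)/6 = 48/6 = 8; σ²_Ticketing = ((14−6)/6)² = 1.778
te_Staff briefing = (1 + 4·2 + 9)/6 = 18/6 = 3; σ²_Staff briefing = ((9−1)/6)² = 1.778
te_Rehearsal = (8 + 4·12 + 16)/6 = 72/6 = 12; σ²_Rehearsal = ((16−8)/6)² = 1.778

Forward pass:
ES_Permits = 0; EF_Permits = 11
ES_Catering order = 11; EF_Catering order = 11+6 = 17
ES_AV setup = 11; EF_AV setup = 11+11 = 22
ES_Stage build = 11; EF_Stage build = 11+5 = 16
ES_Marketing push = max(EF_AV setup=22, EF_Stage build=16) = 22; EF_Marketing push = 22+10 = 32
ES_Ticketing = max(EF_Permits=11, EF_Stage build=16) = 16; EF_Ticketing = 16+8 = 24
ES_Staff briefing = max(EF_Marketing push=32, EF_Ticketing=24) = 32; EF_Staff briefing = 32+3 = 35
ES_Rehearsal = max(EF_Catering order=17, EF_Stage build=16, EF_Staff briefing=35) = 35; EF_Rehearsal = 35+12 = 47
Expected project duration μ = 47 weeks. Critical path: Permits → AV setup → Marketing push → Staff briefing → Rehearsal.

Variance along critical path = 1.778 + 4.000 + 2.778 + 1.778 + 1.778 = 12.111; σ = √12.111 = 3.480 weeks.
Z = (54 − 47) / 3.480 = 2.011
P(T ≤ 54) = Φ(2.011) ≈ 0.978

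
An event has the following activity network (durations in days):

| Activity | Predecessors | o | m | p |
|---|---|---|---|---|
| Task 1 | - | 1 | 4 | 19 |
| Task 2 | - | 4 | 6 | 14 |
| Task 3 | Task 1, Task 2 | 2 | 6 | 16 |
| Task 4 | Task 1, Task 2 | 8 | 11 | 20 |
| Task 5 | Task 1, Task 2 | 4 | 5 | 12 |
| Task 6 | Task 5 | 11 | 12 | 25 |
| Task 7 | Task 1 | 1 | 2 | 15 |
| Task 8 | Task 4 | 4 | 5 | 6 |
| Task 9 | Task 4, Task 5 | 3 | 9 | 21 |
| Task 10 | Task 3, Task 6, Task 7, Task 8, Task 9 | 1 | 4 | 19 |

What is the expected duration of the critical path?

35 days

te_Task 1 = (1 + 4·4 + 19)/6 = 36/6 = 6
te_Task 2 = (4 + 4·6 + 14)/6 = 42/6 = 7
te_Task 3 = (2 + 4·6 + 16)/6 = 42/6 = 7
te_Task 4 = (8 + 4·11 + 20)/6 = 72/6 = 12
te_Task 5 = (4 + 4·5 + 12)/6 = 36/6 = 6
te_Task 6 = (11 + 4·12 + 25)/6 = 84/6 = 14
te_Task 7 = (1 + 4·2 + 15)/6 = 24/6 = 4
te_Task 8 = (4 + 4·5 + 6)/6 = 30/6 = 5
te_Task 9 = (3 + 4·9 + 21)/6 = 60/6 = 10
te_Task 10 = (1 + 4·4 + 19)/6 = 36/6 = 6

Forward pass:
ES_Task 1 = 0; EF_Task 1 = 6
ES_Task 2 = 0; EF_Task 2 = 7
ES_Task 3 = max(EF_Task 1=6, EF_Task 2=7) = 7; EF_Task 3 = 7+7 = 14
ES_Task 4 = max(EF_Task 1=6, EF_Task 2=7) = 7; EF_Task 4 = 7+12 = 19
ES_Task 5 = max(EF_Task 1=6, EF_Task 2=7) = 7; EF_Task 5 = 7+6 = 13
ES_Task 6 = 13; EF_Task 6 = 13+14 = 27
ES_Task 7 = 6; EF_Task 7 = 6+4 = 10
ES_Task 8 = 19; EF_Task 8 = 19+5 = 24
ES_Task 9 = max(EF_Task 4=19, EF_Task 5=13) = 19; EF_Task 9 = 19+10 = 29
ES_Task 10 = max(EF_Task 3=14, EF_Task 6=27, EF_Task 7=10, EF_Task 8=24, EF_Task 9=29) = 29; EF_Task 10 = 29+6 = 35
Expected project duration μ = 35 days. Critical path: Task 2 → Task 4 → Task 9 → Task 10.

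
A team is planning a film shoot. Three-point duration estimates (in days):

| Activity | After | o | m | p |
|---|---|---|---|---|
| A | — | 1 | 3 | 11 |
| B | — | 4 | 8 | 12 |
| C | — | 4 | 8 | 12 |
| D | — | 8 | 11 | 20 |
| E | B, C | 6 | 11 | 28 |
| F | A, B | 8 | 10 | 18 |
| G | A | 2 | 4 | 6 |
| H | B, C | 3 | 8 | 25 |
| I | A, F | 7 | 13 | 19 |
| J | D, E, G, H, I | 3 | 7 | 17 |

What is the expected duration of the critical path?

te_A = (1 + 4·3 + 11)/6 = 24/6 = 4
te_B = (4 + 4·8 + 12)/6 = 48/6 = 8
te_C = (4 + 4·8 + 12)/6 = 48/6 = 8
te_D = (8 + 4·11 + 20)/6 = 72/6 = 12
te_E = (6 + 4·11 + 28)/6 = 78/6 = 13
te_F = (8 + 4·10 + 18)/6 = 66/6 = 11
te_G = (2 + 4·4 + 6)/6 = 24/6 = 4
te_H = (3 + 4·8 + 25)/6 = 60/6 = 10
te_I = (7 + 4·13 + 19)/6 = 78/6 = 13
te_J = (3 + 4·7 + 17)/6 = 48/6 = 8

Forward pass:
ES_A = 0; EF_A = 4
ES_B = 0; EF_B = 8
ES_C = 0; EF_C = 8
ES_D = 0; EF_D = 12
ES_E = max(EF_B=8, EF_C=8) = 8; EF_E = 8+13 = 21
ES_F = max(EF_A=4, EF_B=8) = 8; EF_F = 8+11 = 19
ES_G = 4; EF_G = 4+4 = 8
ES_H = max(EF_B=8, EF_C=8) = 8; EF_H = 8+10 = 18
ES_I = max(EF_A=4, EF_F=19) = 19; EF_I = 19+13 = 32
ES_J = max(EF_D=12, EF_E=21, EF_G=8, EF_H=18, EF_I=32) = 32; EF_J = 32+8 = 40
Expected project duration μ = 40 days. Critical path: B → F → I → J.

40 days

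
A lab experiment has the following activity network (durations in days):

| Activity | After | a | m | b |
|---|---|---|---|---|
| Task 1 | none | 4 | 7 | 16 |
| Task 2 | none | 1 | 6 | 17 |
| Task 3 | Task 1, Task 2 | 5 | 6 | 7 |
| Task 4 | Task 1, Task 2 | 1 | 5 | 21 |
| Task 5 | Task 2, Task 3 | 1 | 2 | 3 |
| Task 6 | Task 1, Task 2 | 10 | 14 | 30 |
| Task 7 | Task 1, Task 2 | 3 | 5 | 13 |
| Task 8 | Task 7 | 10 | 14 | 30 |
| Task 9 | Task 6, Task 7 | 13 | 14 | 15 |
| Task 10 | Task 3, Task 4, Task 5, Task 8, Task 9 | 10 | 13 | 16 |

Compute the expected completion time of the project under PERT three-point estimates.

51 days

te_Task 1 = (4 + 4·7 + 16)/6 = 48/6 = 8
te_Task 2 = (1 + 4·6 + 17)/6 = 42/6 = 7
te_Task 3 = (5 + 4·6 + 7)/6 = 36/6 = 6
te_Task 4 = (1 + 4·5 + 21)/6 = 42/6 = 7
te_Task 5 = (1 + 4·2 + 3)/6 = 12/6 = 2
te_Task 6 = (10 + 4·14 + 30)/6 = 96/6 = 16
te_Task 7 = (3 + 4·5 + 13)/6 = 36/6 = 6
te_Task 8 = (10 + 4·14 + 30)/6 = 96/6 = 16
te_Task 9 = (13 + 4·14 + 15)/6 = 84/6 = 14
te_Task 10 = (10 + 4·13 + 16)/6 = 78/6 = 13

Forward pass:
ES_Task 1 = 0; EF_Task 1 = 8
ES_Task 2 = 0; EF_Task 2 = 7
ES_Task 3 = max(EF_Task 1=8, EF_Task 2=7) = 8; EF_Task 3 = 8+6 = 14
ES_Task 4 = max(EF_Task 1=8, EF_Task 2=7) = 8; EF_Task 4 = 8+7 = 15
ES_Task 5 = max(EF_Task 2=7, EF_Task 3=14) = 14; EF_Task 5 = 14+2 = 16
ES_Task 6 = max(EF_Task 1=8, EF_Task 2=7) = 8; EF_Task 6 = 8+16 = 24
ES_Task 7 = max(EF_Task 1=8, EF_Task 2=7) = 8; EF_Task 7 = 8+6 = 14
ES_Task 8 = 14; EF_Task 8 = 14+16 = 30
ES_Task 9 = max(EF_Task 6=24, EF_Task 7=14) = 24; EF_Task 9 = 24+14 = 38
ES_Task 10 = max(EF_Task 3=14, EF_Task 4=15, EF_Task 5=16, EF_Task 8=30, EF_Task 9=38) = 38; EF_Task 10 = 38+13 = 51
Expected project duration μ = 51 days. Critical path: Task 1 → Task 6 → Task 9 → Task 10.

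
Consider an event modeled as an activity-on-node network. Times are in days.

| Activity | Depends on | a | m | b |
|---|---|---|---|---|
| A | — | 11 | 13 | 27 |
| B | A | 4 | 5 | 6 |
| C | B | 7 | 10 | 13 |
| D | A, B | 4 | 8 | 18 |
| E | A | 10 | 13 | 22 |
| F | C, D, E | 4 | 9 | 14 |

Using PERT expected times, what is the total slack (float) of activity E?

1 days

te_A = (11 + 4·13 + 27)/6 = 90/6 = 15
te_B = (4 + 4·5 + 6)/6 = 30/6 = 5
te_C = (7 + 4·10 + 13)/6 = 60/6 = 10
te_D = (4 + 4·8 + 18)/6 = 54/6 = 9
te_E = (10 + 4·13 + 22)/6 = 84/6 = 14
te_F = (4 + 4·9 + 14)/6 = 54/6 = 9

Forward pass:
ES_A = 0; EF_A = 15
ES_B = 15; EF_B = 15+5 = 20
ES_C = 20; EF_C = 20+10 = 30
ES_D = max(EF_A=15, EF_B=20) = 20; EF_D = 20+9 = 29
ES_E = 15; EF_E = 15+14 = 29
ES_F = max(EF_C=30, EF_D=29, EF_E=29) = 30; EF_F = 30+9 = 39
Expected project duration μ = 39 days. Critical path: A → B → C → F.

Backward pass:
LF_F = 39; LS_F = 39−9 = 30
LF_E = LS_F = 30; LS_E = 30−14 = 16
LF_D = LS_F = 30; LS_D = 30−9 = 21
LF_C = LS_F = 30; LS_C = 30−10 = 20
LF_B = min(LS_C=20, LS_D=21) = 20; LS_B = 20−5 = 15
LF_A = min(LS_B=15, LS_D=21, LS_E=16) = 15; LS_A = 15−15 = 0
Slack_E = LS_E − ES_E = 16 − 15 = 1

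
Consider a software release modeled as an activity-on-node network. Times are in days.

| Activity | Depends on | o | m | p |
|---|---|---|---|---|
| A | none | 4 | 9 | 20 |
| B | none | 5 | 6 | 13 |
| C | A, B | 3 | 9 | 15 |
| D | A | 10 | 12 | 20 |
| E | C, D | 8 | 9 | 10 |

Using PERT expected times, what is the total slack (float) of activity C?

4 days

te_A = (4 + 4·9 + 20)/6 = 60/6 = 10
te_B = (5 + 4·6 + 13)/6 = 42/6 = 7
te_C = (3 + 4·9 + 15)/6 = 54/6 = 9
te_D = (10 + 4·12 + 20)/6 = 78/6 = 13
te_E = (8 + 4·9 + 10)/6 = 54/6 = 9

Forward pass:
ES_A = 0; EF_A = 10
ES_B = 0; EF_B = 7
ES_C = max(EF_A=10, EF_B=7) = 10; EF_C = 10+9 = 19
ES_D = 10; EF_D = 10+13 = 23
ES_E = max(EF_C=19, EF_D=23) = 23; EF_E = 23+9 = 32
Expected project duration μ = 32 days. Critical path: A → D → E.

Backward pass:
LF_E = 32; LS_E = 32−9 = 23
LF_D = LS_E = 23; LS_D = 23−13 = 10
LF_C = LS_E = 23; LS_C = 23−9 = 14
LF_B = LS_C = 14; LS_B = 14−7 = 7
LF_A = min(LS_C=14, LS_D=10) = 10; LS_A = 10−10 = 0
Slack_C = LS_C − ES_C = 14 − 10 = 4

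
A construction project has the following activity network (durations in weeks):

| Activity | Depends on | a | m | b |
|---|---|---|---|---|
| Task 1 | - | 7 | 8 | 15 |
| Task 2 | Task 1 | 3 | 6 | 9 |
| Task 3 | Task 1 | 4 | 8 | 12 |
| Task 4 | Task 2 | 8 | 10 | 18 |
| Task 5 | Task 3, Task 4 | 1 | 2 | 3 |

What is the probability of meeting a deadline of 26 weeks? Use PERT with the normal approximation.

te_Task 1 = (7 + 4·8 + 15)/6 = 54/6 = 9; σ²_Task 1 = ((15−7)/6)² = 1.778
te_Task 2 = (3 + 4·6 + 9)/6 = 36/6 = 6; σ²_Task 2 = ((9−3)/6)² = 1.000
te_Task 3 = (4 + 4·8 + 12)/6 = 48/6 = 8; σ²_Task 3 = ((12−4)/6)² = 1.778
te_Task 4 = (8 + 4·10 + 18)/6 = 66/6 = 11; σ²_Task 4 = ((18−8)/6)² = 2.778
te_Task 5 = (1 + 4·2 + 3)/6 = 12/6 = 2; σ²_Task 5 = ((3−1)/6)² = 0.111

Forward pass:
ES_Task 1 = 0; EF_Task 1 = 9
ES_Task 2 = 9; EF_Task 2 = 9+6 = 15
ES_Task 3 = 9; EF_Task 3 = 9+8 = 17
ES_Task 4 = 15; EF_Task 4 = 15+11 = 26
ES_Task 5 = max(EF_Task 3=17, EF_Task 4=26) = 26; EF_Task 5 = 26+2 = 28
Expected project duration μ = 28 weeks. Critical path: Task 1 → Task 2 → Task 4 → Task 5.

Variance along critical path = 1.778 + 1.000 + 2.778 + 0.111 = 5.667; σ = √5.667 = 2.380 weeks.
Z = (26 − 28) / 2.380 = -0.840
P(T ≤ 26) = Φ(-0.840) ≈ 0.200

0.200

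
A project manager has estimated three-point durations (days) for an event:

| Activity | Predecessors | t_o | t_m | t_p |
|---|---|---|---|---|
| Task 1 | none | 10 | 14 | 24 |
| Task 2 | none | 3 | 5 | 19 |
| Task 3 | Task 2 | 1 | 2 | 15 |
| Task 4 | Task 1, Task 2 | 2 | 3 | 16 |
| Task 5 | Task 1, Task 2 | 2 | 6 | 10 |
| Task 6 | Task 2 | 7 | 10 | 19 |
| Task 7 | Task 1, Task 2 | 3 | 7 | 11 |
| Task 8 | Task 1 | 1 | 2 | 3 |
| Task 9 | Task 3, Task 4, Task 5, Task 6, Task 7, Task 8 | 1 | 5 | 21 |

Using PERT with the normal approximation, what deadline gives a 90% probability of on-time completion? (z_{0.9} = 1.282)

34.5 days

te_Task 1 = (10 + 4·14 + 24)/6 = 90/6 = 15; σ²_Task 1 = ((24−10)/6)² = 5.444
te_Task 2 = (3 + 4·5 + 19)/6 = 42/6 = 7; σ²_Task 2 = ((19−3)/6)² = 7.111
te_Task 3 = (1 + 4·2 + 15)/6 = 24/6 = 4; σ²_Task 3 = ((15−1)/6)² = 5.444
te_Task 4 = (2 + 4·3 + 16)/6 = 30/6 = 5; σ²_Task 4 = ((16−2)/6)² = 5.444
te_Task 5 = (2 + 4·6 + 10)/6 = 36/6 = 6; σ²_Task 5 = ((10−2)/6)² = 1.778
te_Task 6 = (7 + 4·10 + 19)/6 = 66/6 = 11; σ²_Task 6 = ((19−7)/6)² = 4.000
te_Task 7 = (3 + 4·7 + 11)/6 = 42/6 = 7; σ²_Task 7 = ((11−3)/6)² = 1.778
te_Task 8 = (1 + 4·2 + 3)/6 = 12/6 = 2; σ²_Task 8 = ((3−1)/6)² = 0.111
te_Task 9 = (1 + 4·5 + 21)/6 = 42/6 = 7; σ²_Task 9 = ((21−1)/6)² = 11.111

Forward pass:
ES_Task 1 = 0; EF_Task 1 = 15
ES_Task 2 = 0; EF_Task 2 = 7
ES_Task 3 = 7; EF_Task 3 = 7+4 = 11
ES_Task 4 = max(EF_Task 1=15, EF_Task 2=7) = 15; EF_Task 4 = 15+5 = 20
ES_Task 5 = max(EF_Task 1=15, EF_Task 2=7) = 15; EF_Task 5 = 15+6 = 21
ES_Task 6 = 7; EF_Task 6 = 7+11 = 18
ES_Task 7 = max(EF_Task 1=15, EF_Task 2=7) = 15; EF_Task 7 = 15+7 = 22
ES_Task 8 = 15; EF_Task 8 = 15+2 = 17
ES_Task 9 = max(EF_Task 3=11, EF_Task 4=20, EF_Task 5=21, EF_Task 6=18, EF_Task 7=22, EF_Task 8=17) = 22; EF_Task 9 = 22+7 = 29
Expected project duration μ = 29 days. Critical path: Task 1 → Task 7 → Task 9.

Variance along critical path = 5.444 + 1.778 + 11.111 = 18.333; σ = 4.282 days.
D = μ + z·σ = 29 + 1.282·4.282 = 34.5 days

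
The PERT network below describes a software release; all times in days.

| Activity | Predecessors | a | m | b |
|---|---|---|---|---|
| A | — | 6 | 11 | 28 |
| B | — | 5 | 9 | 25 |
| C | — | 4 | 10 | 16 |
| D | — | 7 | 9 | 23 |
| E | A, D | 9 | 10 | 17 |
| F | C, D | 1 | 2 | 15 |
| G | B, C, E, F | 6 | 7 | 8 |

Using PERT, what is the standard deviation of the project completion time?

3.92 days

te_A = (6 + 4·11 + 28)/6 = 78/6 = 13; σ²_A = ((28−6)/6)² = 13.444
te_B = (5 + 4·9 + 25)/6 = 66/6 = 11; σ²_B = ((25−5)/6)² = 11.111
te_C = (4 + 4·10 + 16)/6 = 60/6 = 10; σ²_C = ((16−4)/6)² = 4.000
te_D = (7 + 4·9 + 23)/6 = 66/6 = 11; σ²_D = ((23−7)/6)² = 7.111
te_E = (9 + 4·10 + 17)/6 = 66/6 = 11; σ²_E = ((17−9)/6)² = 1.778
te_F = (1 + 4·2 + 15)/6 = 24/6 = 4; σ²_F = ((15−1)/6)² = 5.444
te_G = (6 + 4·7 + 8)/6 = 42/6 = 7; σ²_G = ((8−6)/6)² = 0.111

Forward pass:
ES_A = 0; EF_A = 13
ES_B = 0; EF_B = 11
ES_C = 0; EF_C = 10
ES_D = 0; EF_D = 11
ES_E = max(EF_A=13, EF_D=11) = 13; EF_E = 13+11 = 24
ES_F = max(EF_C=10, EF_D=11) = 11; EF_F = 11+4 = 15
ES_G = max(EF_B=11, EF_C=10, EF_E=24, EF_F=15) = 24; EF_G = 24+7 = 31
Expected project duration μ = 31 days. Critical path: A → E → G.

Variance along critical path = 13.444 + 1.778 + 0.111 = 15.333
σ = √15.333 = 3.916 days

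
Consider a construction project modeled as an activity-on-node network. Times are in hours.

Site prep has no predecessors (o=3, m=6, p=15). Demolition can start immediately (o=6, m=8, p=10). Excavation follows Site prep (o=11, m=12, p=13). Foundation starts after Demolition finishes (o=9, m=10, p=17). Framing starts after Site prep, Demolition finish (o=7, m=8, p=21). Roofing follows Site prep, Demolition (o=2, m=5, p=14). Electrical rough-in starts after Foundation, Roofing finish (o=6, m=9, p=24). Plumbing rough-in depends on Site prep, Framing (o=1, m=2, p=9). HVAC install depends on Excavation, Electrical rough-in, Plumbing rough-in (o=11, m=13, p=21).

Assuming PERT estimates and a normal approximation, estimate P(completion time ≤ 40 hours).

te_Site prep = (3 + 4·6 + 15)/6 = 42/6 = 7; σ²_Site prep = ((15−3)/6)² = 4.000
te_Demolition = (6 + 4·8 + 10)/6 = 48/6 = 8; σ²_Demolition = ((10−6)/6)² = 0.444
te_Excavation = (11 + 4·12 + 13)/6 = 72/6 = 12; σ²_Excavation = ((13−11)/6)² = 0.111
te_Foundation = (9 + 4·10 + 17)/6 = 66/6 = 11; σ²_Foundation = ((17−9)/6)² = 1.778
te_Framing = (7 + 4·8 + 21)/6 = 60/6 = 10; σ²_Framing = ((21−7)/6)² = 5.444
te_Roofing = (2 + 4·5 + 14)/6 = 36/6 = 6; σ²_Roofing = ((14−2)/6)² = 4.000
te_Electrical rough-in = (6 + 4·9 + 24)/6 = 66/6 = 11; σ²_Electrical rough-in = ((24−6)/6)² = 9.000
te_Plumbing rough-in = (1 + 4·2 + 9)/6 = 18/6 = 3; σ²_Plumbing rough-in = ((9−1)/6)² = 1.778
te_HVAC install = (11 + 4·13 + 21)/6 = 84/6 = 14; σ²_HVAC install = ((21−11)/6)² = 2.778

Forward pass:
ES_Site prep = 0; EF_Site prep = 7
ES_Demolition = 0; EF_Demolition = 8
ES_Excavation = 7; EF_Excavation = 7+12 = 19
ES_Foundation = 8; EF_Foundation = 8+11 = 19
ES_Framing = max(EF_Site prep=7, EF_Demolition=8) = 8; EF_Framing = 8+10 = 18
ES_Roofing = max(EF_Site prep=7, EF_Demolition=8) = 8; EF_Roofing = 8+6 = 14
ES_Electrical rough-in = max(EF_Foundation=19, EF_Roofing=14) = 19; EF_Electrical rough-in = 19+11 = 30
ES_Plumbing rough-in = max(EF_Site prep=7, EF_Framing=18) = 18; EF_Plumbing rough-in = 18+3 = 21
ES_HVAC install = max(EF_Excavation=19, EF_Electrical rough-in=30, EF_Plumbing rough-in=21) = 30; EF_HVAC install = 30+14 = 44
Expected project duration μ = 44 hours. Critical path: Demolition → Foundation → Electrical rough-in → HVAC install.

Variance along critical path = 0.444 + 1.778 + 9.000 + 2.778 = 14.000; σ = √14.000 = 3.742 hours.
Z = (40 − 44) / 3.742 = -1.069
P(T ≤ 40) = Φ(-1.069) ≈ 0.143

0.143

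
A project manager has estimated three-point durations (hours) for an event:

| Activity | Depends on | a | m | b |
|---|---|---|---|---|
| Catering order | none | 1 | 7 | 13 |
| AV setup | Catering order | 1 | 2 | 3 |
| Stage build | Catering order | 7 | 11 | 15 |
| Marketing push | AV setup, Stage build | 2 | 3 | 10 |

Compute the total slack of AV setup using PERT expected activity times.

te_Catering order = (1 + 4·7 + 13)/6 = 42/6 = 7
te_AV setup = (1 + 4·2 + 3)/6 = 12/6 = 2
te_Stage build = (7 + 4·11 + 15)/6 = 66/6 = 11
te_Marketing push = (2 + 4·3 + 10)/6 = 24/6 = 4

Forward pass:
ES_Catering order = 0; EF_Catering order = 7
ES_AV setup = 7; EF_AV setup = 7+2 = 9
ES_Stage build = 7; EF_Stage build = 7+11 = 18
ES_Marketing push = max(EF_AV setup=9, EF_Stage build=18) = 18; EF_Marketing push = 18+4 = 22
Expected project duration μ = 22 hours. Critical path: Catering order → Stage build → Marketing push.

Backward pass:
LF_Marketing push = 22; LS_Marketing push = 22−4 = 18
LF_Stage build = LS_Marketing push = 18; LS_Stage build = 18−11 = 7
LF_AV setup = LS_Marketing push = 18; LS_AV setup = 18−2 = 16
LF_Catering order = min(LS_AV setup=16, LS_Stage build=7) = 7; LS_Catering order = 7−7 = 0
Slack_AV setup = LS_AV setup − ES_AV setup = 16 − 7 = 9

9 hours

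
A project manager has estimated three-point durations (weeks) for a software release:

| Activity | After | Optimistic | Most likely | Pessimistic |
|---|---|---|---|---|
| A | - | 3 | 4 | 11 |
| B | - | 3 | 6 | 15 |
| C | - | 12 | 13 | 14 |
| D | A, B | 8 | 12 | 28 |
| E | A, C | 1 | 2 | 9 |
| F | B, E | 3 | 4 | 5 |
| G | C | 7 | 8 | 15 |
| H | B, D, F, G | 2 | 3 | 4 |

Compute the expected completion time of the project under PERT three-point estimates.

te_A = (3 + 4·4 + 11)/6 = 30/6 = 5
te_B = (3 + 4·6 + 15)/6 = 42/6 = 7
te_C = (12 + 4·13 + 14)/6 = 78/6 = 13
te_D = (8 + 4·12 + 28)/6 = 84/6 = 14
te_E = (1 + 4·2 + 9)/6 = 18/6 = 3
te_F = (3 + 4·4 + 5)/6 = 24/6 = 4
te_G = (7 + 4·8 + 15)/6 = 54/6 = 9
te_H = (2 + 4·3 + 4)/6 = 18/6 = 3

Forward pass:
ES_A = 0; EF_A = 5
ES_B = 0; EF_B = 7
ES_C = 0; EF_C = 13
ES_D = max(EF_A=5, EF_B=7) = 7; EF_D = 7+14 = 21
ES_E = max(EF_A=5, EF_C=13) = 13; EF_E = 13+3 = 16
ES_F = max(EF_B=7, EF_E=16) = 16; EF_F = 16+4 = 20
ES_G = 13; EF_G = 13+9 = 22
ES_H = max(EF_B=7, EF_D=21, EF_F=20, EF_G=22) = 22; EF_H = 22+3 = 25
Expected project duration μ = 25 weeks. Critical path: C → G → H.

25 weeks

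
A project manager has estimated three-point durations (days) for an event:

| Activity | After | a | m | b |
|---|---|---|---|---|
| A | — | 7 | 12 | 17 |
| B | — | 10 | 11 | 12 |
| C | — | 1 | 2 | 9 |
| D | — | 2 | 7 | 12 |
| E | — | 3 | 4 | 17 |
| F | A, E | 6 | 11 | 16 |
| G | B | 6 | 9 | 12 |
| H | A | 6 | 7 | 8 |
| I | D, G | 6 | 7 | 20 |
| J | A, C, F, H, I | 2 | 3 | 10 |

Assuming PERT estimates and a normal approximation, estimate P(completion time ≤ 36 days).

0.851

te_A = (7 + 4·12 + 17)/6 = 72/6 = 12; σ²_A = ((17−7)/6)² = 2.778
te_B = (10 + 4·11 + 12)/6 = 66/6 = 11; σ²_B = ((12−10)/6)² = 0.111
te_C = (1 + 4·2 + 9)/6 = 18/6 = 3; σ²_C = ((9−1)/6)² = 1.778
te_D = (2 + 4·7 + 12)/6 = 42/6 = 7; σ²_D = ((12−2)/6)² = 2.778
te_E = (3 + 4·4 + 17)/6 = 36/6 = 6; σ²_E = ((17−3)/6)² = 5.444
te_F = (6 + 4·11 + 16)/6 = 66/6 = 11; σ²_F = ((16−6)/6)² = 2.778
te_G = (6 + 4·9 + 12)/6 = 54/6 = 9; σ²_G = ((12−6)/6)² = 1.000
te_H = (6 + 4·7 + 8)/6 = 42/6 = 7; σ²_H = ((8−6)/6)² = 0.111
te_I = (6 + 4·7 + 20)/6 = 54/6 = 9; σ²_I = ((20−6)/6)² = 5.444
te_J = (2 + 4·3 + 10)/6 = 24/6 = 4; σ²_J = ((10−2)/6)² = 1.778

Forward pass:
ES_A = 0; EF_A = 12
ES_B = 0; EF_B = 11
ES_C = 0; EF_C = 3
ES_D = 0; EF_D = 7
ES_E = 0; EF_E = 6
ES_F = max(EF_A=12, EF_E=6) = 12; EF_F = 12+11 = 23
ES_G = 11; EF_G = 11+9 = 20
ES_H = 12; EF_H = 12+7 = 19
ES_I = max(EF_D=7, EF_G=20) = 20; EF_I = 20+9 = 29
ES_J = max(EF_A=12, EF_C=3, EF_F=23, EF_H=19, EF_I=29) = 29; EF_J = 29+4 = 33
Expected project duration μ = 33 days. Critical path: B → G → I → J.

Variance along critical path = 0.111 + 1.000 + 5.444 + 1.778 = 8.333; σ = √8.333 = 2.887 days.
Z = (36 − 33) / 2.887 = 1.039
P(T ≤ 36) = Φ(1.039) ≈ 0.851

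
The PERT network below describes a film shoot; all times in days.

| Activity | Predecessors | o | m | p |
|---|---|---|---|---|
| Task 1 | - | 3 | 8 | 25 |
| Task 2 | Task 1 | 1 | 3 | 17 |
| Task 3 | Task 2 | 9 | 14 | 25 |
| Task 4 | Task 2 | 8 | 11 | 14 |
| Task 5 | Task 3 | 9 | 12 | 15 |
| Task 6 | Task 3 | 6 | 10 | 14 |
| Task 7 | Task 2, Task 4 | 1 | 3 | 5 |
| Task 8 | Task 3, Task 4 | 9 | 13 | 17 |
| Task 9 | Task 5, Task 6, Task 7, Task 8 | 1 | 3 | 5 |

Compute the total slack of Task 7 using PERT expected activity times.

14 days

te_Task 1 = (3 + 4·8 + 25)/6 = 60/6 = 10
te_Task 2 = (1 + 4·3 + 17)/6 = 30/6 = 5
te_Task 3 = (9 + 4·14 + 25)/6 = 90/6 = 15
te_Task 4 = (8 + 4·11 + 14)/6 = 66/6 = 11
te_Task 5 = (9 + 4·12 + 15)/6 = 72/6 = 12
te_Task 6 = (6 + 4·10 + 14)/6 = 60/6 = 10
te_Task 7 = (1 + 4·3 + 5)/6 = 18/6 = 3
te_Task 8 = (9 + 4·13 + 17)/6 = 78/6 = 13
te_Task 9 = (1 + 4·3 + 5)/6 = 18/6 = 3

Forward pass:
ES_Task 1 = 0; EF_Task 1 = 10
ES_Task 2 = 10; EF_Task 2 = 10+5 = 15
ES_Task 3 = 15; EF_Task 3 = 15+15 = 30
ES_Task 4 = 15; EF_Task 4 = 15+11 = 26
ES_Task 5 = 30; EF_Task 5 = 30+12 = 42
ES_Task 6 = 30; EF_Task 6 = 30+10 = 40
ES_Task 7 = max(EF_Task 2=15, EF_Task 4=26) = 26; EF_Task 7 = 26+3 = 29
ES_Task 8 = max(EF_Task 3=30, EF_Task 4=26) = 30; EF_Task 8 = 30+13 = 43
ES_Task 9 = max(EF_Task 5=42, EF_Task 6=40, EF_Task 7=29, EF_Task 8=43) = 43; EF_Task 9 = 43+3 = 46
Expected project duration μ = 46 days. Critical path: Task 1 → Task 2 → Task 3 → Task 8 → Task 9.

Backward pass:
LF_Task 9 = 46; LS_Task 9 = 46−3 = 43
LF_Task 8 = LS_Task 9 = 43; LS_Task 8 = 43−13 = 30
LF_Task 7 = LS_Task 9 = 43; LS_Task 7 = 43−3 = 40
LF_Task 6 = LS_Task 9 = 43; LS_Task 6 = 43−10 = 33
LF_Task 5 = LS_Task 9 = 43; LS_Task 5 = 43−12 = 31
LF_Task 4 = min(LS_Task 7=40, LS_Task 8=30) = 30; LS_Task 4 = 30−11 = 19
LF_Task 3 = min(LS_Task 5=31, LS_Task 6=33, LS_Task 8=30) = 30; LS_Task 3 = 30−15 = 15
LF_Task 2 = min(LS_Task 3=15, LS_Task 4=19, LS_Task 7=40) = 15; LS_Task 2 = 15−5 = 10
LF_Task 1 = LS_Task 2 = 10; LS_Task 1 = 10−10 = 0
Slack_Task 7 = LS_Task 7 − ES_Task 7 = 40 − 26 = 14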